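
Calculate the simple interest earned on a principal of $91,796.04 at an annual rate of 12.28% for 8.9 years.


Simple interest formula: I = P × r × t
I = $91,796.04 × 0.1228 × 8.9
I = $100,325.73

I = P × r × t = $100,325.73


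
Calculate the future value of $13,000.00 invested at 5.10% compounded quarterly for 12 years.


Compound interest formula: A = P(1 + r/n)^(nt)
A = $13,000.00 × (1 + 0.051/4)^(4 × 12)
Growth factor: (1 + 0.051/4)^48 = 1.8369955
A = $13,000.00 × 1.8369955
A = $23,880.94

A = P(1 + r/n)^(nt) = $23,880.94


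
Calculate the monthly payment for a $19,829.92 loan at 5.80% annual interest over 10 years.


Loan payment formula: PMT = PV × r / (1 − (1 + r)^(−n))
Monthly rate r = 0.058/12 ≈ 0.00483333, n = 120 months
Denominator: 1 − (1 + 0.058/12)^(−120) = 0.439319
PMT = $19,829.92 × (0.058/12) / 0.439319
PMT = $218.17 per month

PMT = PV × r / (1-(1+r)^(-n)) = $218.17/month


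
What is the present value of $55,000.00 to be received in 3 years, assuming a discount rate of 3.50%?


Present value formula: PV = FV / (1 + r)^t
PV = $55,000.00 / (1 + 0.035)^3
PV = $55,000.00 / 1.1087179
PV = $49,606.85

PV = FV / (1 + r)^t = $49,606.85


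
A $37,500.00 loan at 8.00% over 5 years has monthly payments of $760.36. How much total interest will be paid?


Total paid over the life of the loan = PMT × n.
Total paid = $760.36 × 60 = $45,621.60
Total interest = total paid − principal = $45,621.60 − $37,500.00 = $8,121.60

Total interest = (PMT × n) - PV = $8,121.60


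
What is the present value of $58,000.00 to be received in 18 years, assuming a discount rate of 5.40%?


Present value formula: PV = FV / (1 + r)^t
PV = $58,000.00 / (1 + 0.054)^18
PV = $58,000.00 / 2.577098
PV = $22,505.93

PV = FV / (1 + r)^t = $22,505.93


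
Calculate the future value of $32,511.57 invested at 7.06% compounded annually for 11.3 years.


Compound interest formula: A = P(1 + r/n)^(nt)
A = $32,511.57 × (1 + 0.0706/1)^(1 × 11.3)
Growth factor: (1 + 0.0706/1)^11.3 = 2.161662
A = $32,511.57 × 2.161662
A = $70,279.03

A = P(1 + r/n)^(nt) = $70,279.03


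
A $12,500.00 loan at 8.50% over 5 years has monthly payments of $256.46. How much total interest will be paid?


Total paid over the life of the loan = PMT × n.
Total paid = $256.46 × 60 = $15,387.60
Total interest = total paid − principal = $15,387.60 − $12,500.00 = $2,887.60

Total interest = (PMT × n) - PV = $2,887.60


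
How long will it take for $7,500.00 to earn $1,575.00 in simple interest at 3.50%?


Rearrange the simple interest formula for t:
I = P × r × t  ⇒  t = I / (P × r)
t = $1,575.00 / ($7,500.00 × 0.035)
t = 6

t = I/(P×r) = 6 years


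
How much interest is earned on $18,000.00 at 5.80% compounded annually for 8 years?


Compound interest earned = final amount − principal.
A = P(1 + r/n)^(nt) = $18,000.00 × (1 + 0.058/1)^(1 × 8) = $28,259.07
Interest = A − P = $28,259.07 − $18,000.00 = $10,259.07

Interest = A - P = $10,259.07


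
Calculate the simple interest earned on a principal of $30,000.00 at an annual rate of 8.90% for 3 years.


Simple interest formula: I = P × r × t
I = $30,000.00 × 0.089 × 3
I = $8,010.00

I = P × r × t = $8,010.00


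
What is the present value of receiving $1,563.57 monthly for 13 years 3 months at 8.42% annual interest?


Present value of an ordinary annuity: PV = PMT × (1 − (1 + r)^(−n)) / r
Monthly rate r = 0.0842/12 ≈ 0.00701667, n = 159
PV = $1,563.57 × (1 − (1 + 0.0842/12)^(−159)) / (0.0842/12)
PV = $1,563.57 × 95.632108
PV = $149,527.50

PV = PMT × (1-(1+r)^(-n))/r = $149,527.50


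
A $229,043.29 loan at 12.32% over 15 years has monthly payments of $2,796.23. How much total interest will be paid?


Total paid over the life of the loan = PMT × n.
Total paid = $2,796.23 × 180 = $503,321.40
Total interest = total paid − principal = $503,321.40 − $229,043.29 = $274,278.11

Total interest = (PMT × n) - PV = $274,278.11


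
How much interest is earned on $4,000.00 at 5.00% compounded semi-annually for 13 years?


Compound interest earned = final amount − principal.
A = P(1 + r/n)^(nt) = $4,000.00 × (1 + 0.05/2)^(2 × 13) = $7,601.17
Interest = A − P = $7,601.17 − $4,000.00 = $3,601.17

Interest = A - P = $3,601.17


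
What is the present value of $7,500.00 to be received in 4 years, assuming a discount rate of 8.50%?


Present value formula: PV = FV / (1 + r)^t
PV = $7,500.00 / (1 + 0.085)^4
PV = $7,500.00 / 1.385859
PV = $5,411.81

PV = FV / (1 + r)^t = $5,411.81


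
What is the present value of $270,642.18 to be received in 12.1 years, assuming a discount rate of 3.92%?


Present value formula: PV = FV / (1 + r)^t
PV = $270,642.18 / (1 + 0.0392)^12.1
PV = $270,642.18 / 1.5924271
PV = $169,955.77

PV = FV / (1 + r)^t = $169,955.77


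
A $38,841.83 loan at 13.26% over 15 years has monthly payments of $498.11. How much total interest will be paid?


Total paid over the life of the loan = PMT × n.
Total paid = $498.11 × 180 = $89,659.80
Total interest = total paid − principal = $89,659.80 − $38,841.83 = $50,817.97

Total interest = (PMT × n) - PV = $50,817.97


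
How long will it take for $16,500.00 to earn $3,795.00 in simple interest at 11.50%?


Rearrange the simple interest formula for t:
I = P × r × t  ⇒  t = I / (P × r)
t = $3,795.00 / ($16,500.00 × 0.115)
t = 2

t = I/(P×r) = 2 years


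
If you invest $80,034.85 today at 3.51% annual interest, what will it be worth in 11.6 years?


Future value formula: FV = PV × (1 + r)^t
FV = $80,034.85 × (1 + 0.0351)^11.6
FV = $80,034.85 × 1.49208917
FV = $119,419.13

FV = PV × (1 + r)^t = $119,419.13


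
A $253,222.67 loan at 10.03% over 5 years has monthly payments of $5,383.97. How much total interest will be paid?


Total paid over the life of the loan = PMT × n.
Total paid = $5,383.97 × 60 = $323,038.20
Total interest = total paid − principal = $323,038.20 − $253,222.67 = $69,815.53

Total interest = (PMT × n) - PV = $69,815.53


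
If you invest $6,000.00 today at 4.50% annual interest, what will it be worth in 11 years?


Future value formula: FV = PV × (1 + r)^t
FV = $6,000.00 × (1 + 0.045)^11
FV = $6,000.00 × 1.622853
FV = $9,737.12

FV = PV × (1 + r)^t = $9,737.12


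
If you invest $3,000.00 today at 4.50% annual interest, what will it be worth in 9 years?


Future value formula: FV = PV × (1 + r)^t
FV = $3,000.00 × (1 + 0.045)^9
FV = $3,000.00 × 1.4860951
FV = $4,458.29

FV = PV × (1 + r)^t = $4,458.29


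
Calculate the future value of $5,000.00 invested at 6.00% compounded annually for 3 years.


Compound interest formula: A = P(1 + r/n)^(nt)
A = $5,000.00 × (1 + 0.06/1)^(1 × 3)
Growth factor: (1 + 0.06/1)^3 = 1.191016
A = $5,000.00 × 1.191016
A = $5,955.08

A = P(1 + r/n)^(nt) = $5,955.08


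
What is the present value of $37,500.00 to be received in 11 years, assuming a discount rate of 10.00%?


Present value formula: PV = FV / (1 + r)^t
PV = $37,500.00 / (1 + 0.1)^11
PV = $37,500.00 / 2.853117
PV = $13,143.52

PV = FV / (1 + r)^t = $13,143.52


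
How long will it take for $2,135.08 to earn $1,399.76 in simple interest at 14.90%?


Rearrange the simple interest formula for t:
I = P × r × t  ⇒  t = I / (P × r)
t = $1,399.76 / ($2,135.08 × 0.149)
t = 4.4

t = I/(P×r) = 4.4 years


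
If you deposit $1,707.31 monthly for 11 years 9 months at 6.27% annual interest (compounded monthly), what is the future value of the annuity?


Future value of an ordinary annuity: FV = PMT × ((1 + r)^n − 1) / r
Monthly rate r = 0.0627/12 = 0.005225, n = 141
FV = $1,707.31 × ((1 + 0.0627/12)^141 − 1) / (0.0627/12)
FV = $1,707.31 × 207.670718
FV = $354,558.29

FV = PMT × ((1+r)^n - 1)/r = $354,558.29


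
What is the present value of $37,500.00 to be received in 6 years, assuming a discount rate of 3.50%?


Present value formula: PV = FV / (1 + r)^t
PV = $37,500.00 / (1 + 0.035)^6
PV = $37,500.00 / 1.2292553
PV = $30,506.27

PV = FV / (1 + r)^t = $30,506.27


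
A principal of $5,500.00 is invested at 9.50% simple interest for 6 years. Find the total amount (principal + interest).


Total amount formula: A = P(1 + rt) = P + P·r·t
Interest: I = P × r × t = $5,500.00 × 0.095 × 6 = $3,135.00
A = P + I = $5,500.00 + $3,135.00 = $8,635.00

A = P + I = P(1 + rt) = $8,635.00


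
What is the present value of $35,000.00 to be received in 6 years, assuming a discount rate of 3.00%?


Present value formula: PV = FV / (1 + r)^t
PV = $35,000.00 / (1 + 0.03)^6
PV = $35,000.00 / 1.1940523
PV = $29,311.95

PV = FV / (1 + r)^t = $29,311.95


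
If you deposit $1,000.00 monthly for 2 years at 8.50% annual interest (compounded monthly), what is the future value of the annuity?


Future value of an ordinary annuity: FV = PMT × ((1 + r)^n − 1) / r
Monthly rate r = 0.085/12 ≈ 0.00708333, n = 24
FV = $1,000.00 × ((1 + 0.085/12)^24 − 1) / (0.085/12)
FV = $1,000.00 × 26.060437
FV = $26,060.44

FV = PMT × ((1+r)^n - 1)/r = $26,060.44


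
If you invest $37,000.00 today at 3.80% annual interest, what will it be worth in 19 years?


Future value formula: FV = PV × (1 + r)^t
FV = $37,000.00 × (1 + 0.038)^19
FV = $37,000.00 × 2.0311861
FV = $75,153.89

FV = PV × (1 + r)^t = $75,153.89


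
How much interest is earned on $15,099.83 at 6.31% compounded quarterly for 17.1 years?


Compound interest earned = final amount − principal.
A = P(1 + r/n)^(nt) = $15,099.83 × (1 + 0.0631/4)^(4 × 17.1) = $44,047.62
Interest = A − P = $44,047.62 − $15,099.83 = $28,947.79

Interest = A - P = $28,947.79


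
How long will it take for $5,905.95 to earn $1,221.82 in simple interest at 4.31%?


Rearrange the simple interest formula for t:
I = P × r × t  ⇒  t = I / (P × r)
t = $1,221.82 / ($5,905.95 × 0.0431)
t = 4.8

t = I/(P×r) = 4.8 years


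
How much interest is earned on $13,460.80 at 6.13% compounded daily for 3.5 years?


Compound interest earned = final amount − principal.
A = P(1 + r/n)^(nt) = $13,460.80 × (1 + 0.0613/365)^(365 × 3.5) = $16,681.72
Interest = A − P = $16,681.72 − $13,460.80 = $3,220.92

Interest = A - P = $3,220.92


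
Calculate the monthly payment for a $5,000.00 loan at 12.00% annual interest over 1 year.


Loan payment formula: PMT = PV × r / (1 − (1 + r)^(−n))
Monthly rate r = 0.12/12 = 0.01, n = 12 months
Denominator: 1 − (1 + 0.12/12)^(−12) = 0.112551
PMT = $5,000.00 × (0.12/12) / 0.112551
PMT = $444.24 per month

PMT = PV × r / (1-(1+r)^(-n)) = $444.24/month


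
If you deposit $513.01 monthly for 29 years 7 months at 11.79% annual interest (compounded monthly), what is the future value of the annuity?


Future value of an ordinary annuity: FV = PMT × ((1 + r)^n − 1) / r
Monthly rate r = 0.1179/12 = 0.009825, n = 355
FV = $513.01 × ((1 + 0.1179/12)^355 − 1) / (0.1179/12)
FV = $513.01 × 3171.922827
FV = $1,627,228.13

FV = PMT × ((1+r)^n - 1)/r = $1,627,228.13


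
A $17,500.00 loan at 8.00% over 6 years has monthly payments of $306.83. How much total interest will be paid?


Total paid over the life of the loan = PMT × n.
Total paid = $306.83 × 72 = $22,091.76
Total interest = total paid − principal = $22,091.76 − $17,500.00 = $4,591.76

Total interest = (PMT × n) - PV = $4,591.76


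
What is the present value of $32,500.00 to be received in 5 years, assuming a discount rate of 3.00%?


Present value formula: PV = FV / (1 + r)^t
PV = $32,500.00 / (1 + 0.03)^5
PV = $32,500.00 / 1.159274
PV = $28,034.79

PV = FV / (1 + r)^t = $28,034.79


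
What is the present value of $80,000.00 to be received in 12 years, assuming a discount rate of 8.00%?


Present value formula: PV = FV / (1 + r)^t
PV = $80,000.00 / (1 + 0.08)^12
PV = $80,000.00 / 2.518170
PV = $31,769.10

PV = FV / (1 + r)^t = $31,769.10


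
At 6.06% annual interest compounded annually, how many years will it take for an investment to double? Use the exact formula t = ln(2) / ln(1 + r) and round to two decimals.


Doubling condition: (1 + r)^t = 2
Take ln of both sides: t × ln(1 + r) = ln(2)
t = ln(2) / ln(1 + r)
t = 0.693147 / 0.058835
t = 11.78

t = ln(2) / ln(1 + r) = 11.78 years


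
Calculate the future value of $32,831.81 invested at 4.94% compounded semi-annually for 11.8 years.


Compound interest formula: A = P(1 + r/n)^(nt)
A = $32,831.81 × (1 + 0.0494/2)^(2 × 11.8)
Growth factor: (1 + 0.0494/2)^23.6 = 1.7786192
A = $32,831.81 × 1.7786192
A = $58,395.29

A = P(1 + r/n)^(nt) = $58,395.29


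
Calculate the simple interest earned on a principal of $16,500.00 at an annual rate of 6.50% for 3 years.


Simple interest formula: I = P × r × t
I = $16,500.00 × 0.065 × 3
I = $3,217.50

I = P × r × t = $3,217.50


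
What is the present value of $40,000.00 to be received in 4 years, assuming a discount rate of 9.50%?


Present value formula: PV = FV / (1 + r)^t
PV = $40,000.00 / (1 + 0.095)^4
PV = $40,000.00 / 1.437661
PV = $27,822.97

PV = FV / (1 + r)^t = $27,822.97


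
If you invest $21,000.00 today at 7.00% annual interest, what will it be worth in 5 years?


Future value formula: FV = PV × (1 + r)^t
FV = $21,000.00 × (1 + 0.07)^5
FV = $21,000.00 × 1.402552
FV = $29,453.59

FV = PV × (1 + r)^t = $29,453.59


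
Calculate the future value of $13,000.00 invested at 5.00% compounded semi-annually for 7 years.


Compound interest formula: A = P(1 + r/n)^(nt)
A = $13,000.00 × (1 + 0.05/2)^(2 × 7)
Growth factor: (1 + 0.05/2)^14 = 1.412974
A = $13,000.00 × 1.412974
A = $18,368.66

A = P(1 + r/n)^(nt) = $18,368.66


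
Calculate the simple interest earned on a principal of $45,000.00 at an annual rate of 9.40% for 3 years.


Simple interest formula: I = P × r × t
I = $45,000.00 × 0.094 × 3
I = $12,690.00

I = P × r × t = $12,690.00


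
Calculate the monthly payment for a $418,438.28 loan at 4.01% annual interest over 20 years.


Loan payment formula: PMT = PV × r / (1 − (1 + r)^(−n))
Monthly rate r = 0.0401/12 ≈ 0.00334167, n = 240 months
Denominator: 1 − (1 + 0.0401/12)^(−240) = 0.550969
PMT = $418,438.28 × (0.0401/12) / 0.550969
PMT = $2,537.86 per month

PMT = PV × r / (1-(1+r)^(-n)) = $2,537.86/month


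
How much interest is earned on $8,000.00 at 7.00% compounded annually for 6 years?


Compound interest earned = final amount − principal.
A = P(1 + r/n)^(nt) = $8,000.00 × (1 + 0.07/1)^(1 × 6) = $12,005.84
Interest = A − P = $12,005.84 − $8,000.00 = $4,005.84

Interest = A - P = $4,005.84


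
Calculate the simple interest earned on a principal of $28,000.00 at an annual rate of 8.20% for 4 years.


Simple interest formula: I = P × r × t
I = $28,000.00 × 0.082 × 4
I = $9,184.00

I = P × r × t = $9,184.00


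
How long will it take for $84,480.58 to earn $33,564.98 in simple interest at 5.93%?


Rearrange the simple interest formula for t:
I = P × r × t  ⇒  t = I / (P × r)
t = $33,564.98 / ($84,480.58 × 0.0593)
t = 6.7

t = I/(P×r) = 6.7 years


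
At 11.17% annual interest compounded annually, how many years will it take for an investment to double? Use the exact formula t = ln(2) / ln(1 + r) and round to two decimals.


Doubling condition: (1 + r)^t = 2
Take ln of both sides: t × ln(1 + r) = ln(2)
t = ln(2) / ln(1 + r)
t = 0.693147 / 0.105890
t = 6.55

t = ln(2) / ln(1 + r) = 6.55 years


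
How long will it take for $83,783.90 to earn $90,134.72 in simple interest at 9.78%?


Rearrange the simple interest formula for t:
I = P × r × t  ⇒  t = I / (P × r)
t = $90,134.72 / ($83,783.90 × 0.0978)
t = 11

t = I/(P×r) = 11 years


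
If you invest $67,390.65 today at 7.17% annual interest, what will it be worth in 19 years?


Future value formula: FV = PV × (1 + r)^t
FV = $67,390.65 × (1 + 0.0717)^19
FV = $67,390.65 × 3.7272745
FV = $251,183.45

FV = PV × (1 + r)^t = $251,183.45


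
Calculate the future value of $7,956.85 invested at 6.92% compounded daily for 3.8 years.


Compound interest formula: A = P(1 + r/n)^(nt)
A = $7,956.85 × (1 + 0.0692/365)^(365 × 3.8)
Growth factor: (1 + 0.0692/365)^1387 = 1.300742
A = $7,956.85 × 1.300742
A = $10,349.81

A = P(1 + r/n)^(nt) = $10,349.81


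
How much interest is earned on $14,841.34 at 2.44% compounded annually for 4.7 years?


Compound interest earned = final amount − principal.
A = P(1 + r/n)^(nt) = $14,841.34 × (1 + 0.0244/1)^(1 × 4.7) = $16,621.88
Interest = A − P = $16,621.88 − $14,841.34 = $1,780.54

Interest = A - P = $1,780.54


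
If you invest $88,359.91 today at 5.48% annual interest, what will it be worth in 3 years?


Future value formula: FV = PV × (1 + r)^t
FV = $88,359.91 × (1 + 0.0548)^3
FV = $88,359.91 × 1.1735737
FV = $103,696.87

FV = PV × (1 + r)^t = $103,696.87


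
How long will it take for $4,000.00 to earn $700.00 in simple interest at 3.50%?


Rearrange the simple interest formula for t:
I = P × r × t  ⇒  t = I / (P × r)
t = $700.00 / ($4,000.00 × 0.035)
t = 5

t = I/(P×r) = 5 years


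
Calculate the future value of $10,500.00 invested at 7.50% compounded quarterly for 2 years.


Compound interest formula: A = P(1 + r/n)^(nt)
A = $10,500.00 × (1 + 0.075/4)^(4 × 2)
Growth factor: (1 + 0.075/4)^8 = 1.160222
A = $10,500.00 × 1.160222
A = $12,182.33

A = P(1 + r/n)^(nt) = $12,182.33


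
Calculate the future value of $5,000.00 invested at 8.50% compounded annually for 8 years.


Compound interest formula: A = P(1 + r/n)^(nt)
A = $5,000.00 × (1 + 0.085/1)^(1 × 8)
Growth factor: (1 + 0.085/1)^8 = 1.920604
A = $5,000.00 × 1.920604
A = $9,603.02

A = P(1 + r/n)^(nt) = $9,603.02


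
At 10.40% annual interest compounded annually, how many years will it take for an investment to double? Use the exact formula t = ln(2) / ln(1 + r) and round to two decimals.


Doubling condition: (1 + r)^t = 2
Take ln of both sides: t × ln(1 + r) = ln(2)
t = ln(2) / ln(1 + r)
t = 0.693147 / 0.098940
t = 7.01

t = ln(2) / ln(1 + r) = 7.01 years


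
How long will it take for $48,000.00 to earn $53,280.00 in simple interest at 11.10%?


Rearrange the simple interest formula for t:
I = P × r × t  ⇒  t = I / (P × r)
t = $53,280.00 / ($48,000.00 × 0.111)
t = 10

t = I/(P×r) = 10 years


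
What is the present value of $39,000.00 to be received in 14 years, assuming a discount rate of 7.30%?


Present value formula: PV = FV / (1 + r)^t
PV = $39,000.00 / (1 + 0.073)^14
PV = $39,000.00 / 2.681613
PV = $14,543.49

PV = FV / (1 + r)^t = $14,543.49


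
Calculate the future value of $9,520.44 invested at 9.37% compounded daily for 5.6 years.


Compound interest formula: A = P(1 + r/n)^(nt)
A = $9,520.44 × (1 + 0.0937/365)^(365 × 5.6)
Growth factor: (1 + 0.0937/365)^2044 = 1.689872
A = $9,520.44 × 1.689872
A = $16,088.32

A = P(1 + r/n)^(nt) = $16,088.32


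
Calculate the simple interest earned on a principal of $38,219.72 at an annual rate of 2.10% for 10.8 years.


Simple interest formula: I = P × r × t
I = $38,219.72 × 0.021 × 10.8
I = $8,668.23

I = P × r × t = $8,668.23


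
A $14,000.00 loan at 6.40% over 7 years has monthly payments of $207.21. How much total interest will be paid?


Total paid over the life of the loan = PMT × n.
Total paid = $207.21 × 84 = $17,405.64
Total interest = total paid − principal = $17,405.64 − $14,000.00 = $3,405.64

Total interest = (PMT × n) - PV = $3,405.64


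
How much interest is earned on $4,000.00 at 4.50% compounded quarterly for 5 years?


Compound interest earned = final amount − principal.
A = P(1 + r/n)^(nt) = $4,000.00 × (1 + 0.045/4)^(4 × 5) = $5,003.00
Interest = A − P = $5,003.00 − $4,000.00 = $1,003.00

Interest = A - P = $1,003.00


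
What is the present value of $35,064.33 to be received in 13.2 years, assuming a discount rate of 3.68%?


Present value formula: PV = FV / (1 + r)^t
PV = $35,064.33 / (1 + 0.0368)^13.2
PV = $35,064.33 / 1.611291
PV = $21,761.64

PV = FV / (1 + r)^t = $21,761.64


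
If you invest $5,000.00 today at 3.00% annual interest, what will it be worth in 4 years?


Future value formula: FV = PV × (1 + r)^t
FV = $5,000.00 × (1 + 0.03)^4
FV = $5,000.00 × 1.1255088
FV = $5,627.54

FV = PV × (1 + r)^t = $5,627.54


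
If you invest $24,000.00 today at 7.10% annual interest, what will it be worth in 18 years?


Future value formula: FV = PV × (1 + r)^t
FV = $24,000.00 × (1 + 0.071)^18
FV = $24,000.00 × 3.437245
FV = $82,493.88

FV = PV × (1 + r)^t = $82,493.88


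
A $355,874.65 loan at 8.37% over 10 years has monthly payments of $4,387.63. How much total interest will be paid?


Total paid over the life of the loan = PMT × n.
Total paid = $4,387.63 × 120 = $526,515.60
Total interest = total paid − principal = $526,515.60 − $355,874.65 = $170,640.95

Total interest = (PMT × n) - PV = $170,640.95


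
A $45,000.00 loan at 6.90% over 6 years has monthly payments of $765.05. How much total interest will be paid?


Total paid over the life of the loan = PMT × n.
Total paid = $765.05 × 72 = $55,083.60
Total interest = total paid − principal = $55,083.60 − $45,000.00 = $10,083.60

Total interest = (PMT × n) - PV = $10,083.60


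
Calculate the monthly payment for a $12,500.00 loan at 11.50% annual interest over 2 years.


Loan payment formula: PMT = PV × r / (1 − (1 + r)^(−n))
Monthly rate r = 0.115/12 ≈ 0.00958333, n = 24 months
Denominator: 1 − (1 + 0.115/12)^(−24) = 0.204596
PMT = $12,500.00 × (0.115/12) / 0.204596
PMT = $585.50 per month

PMT = PV × r / (1-(1+r)^(-n)) = $585.50/month


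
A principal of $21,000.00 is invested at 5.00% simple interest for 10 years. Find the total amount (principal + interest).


Total amount formula: A = P(1 + rt) = P + P·r·t
Interest: I = P × r × t = $21,000.00 × 0.05 × 10 = $10,500.00
A = P + I = $21,000.00 + $10,500.00 = $31,500.00

A = P + I = P(1 + rt) = $31,500.00


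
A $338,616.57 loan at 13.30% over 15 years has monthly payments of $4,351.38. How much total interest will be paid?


Total paid over the life of the loan = PMT × n.
Total paid = $4,351.38 × 180 = $783,248.40
Total interest = total paid − principal = $783,248.40 − $338,616.57 = $444,631.83

Total interest = (PMT × n) - PV = $444,631.83


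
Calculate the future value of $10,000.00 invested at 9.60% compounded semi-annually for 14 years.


Compound interest formula: A = P(1 + r/n)^(nt)
A = $10,000.00 × (1 + 0.096/2)^(2 × 14)
Growth factor: (1 + 0.096/2)^28 = 3.716344
A = $10,000.00 × 3.716344
A = $37,163.44

A = P(1 + r/n)^(nt) = $37,163.44


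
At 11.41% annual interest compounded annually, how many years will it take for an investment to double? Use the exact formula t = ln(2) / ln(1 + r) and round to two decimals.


Doubling condition: (1 + r)^t = 2
Take ln of both sides: t × ln(1 + r) = ln(2)
t = ln(2) / ln(1 + r)
t = 0.693147 / 0.108047
t = 6.42

t = ln(2) / ln(1 + r) = 6.42 years


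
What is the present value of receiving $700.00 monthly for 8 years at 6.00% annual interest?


Present value of an ordinary annuity: PV = PMT × (1 − (1 + r)^(−n)) / r
Monthly rate r = 0.06/12 = 0.005, n = 96
PV = $700.00 × (1 − (1 + 0.06/12)^(−96)) / (0.06/12)
PV = $700.00 × 76.095218
PV = $53,266.65

PV = PMT × (1-(1+r)^(-n))/r = $53,266.65


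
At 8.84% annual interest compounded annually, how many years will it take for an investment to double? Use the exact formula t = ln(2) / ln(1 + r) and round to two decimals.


Doubling condition: (1 + r)^t = 2
Take ln of both sides: t × ln(1 + r) = ln(2)
t = ln(2) / ln(1 + r)
t = 0.693147 / 0.084709
t = 8.18

t = ln(2) / ln(1 + r) = 8.18 years


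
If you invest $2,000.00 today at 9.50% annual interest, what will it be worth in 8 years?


Future value formula: FV = PV × (1 + r)^t
FV = $2,000.00 × (1 + 0.095)^8
FV = $2,000.00 × 2.066869
FV = $4,133.74

FV = PV × (1 + r)^t = $4,133.74


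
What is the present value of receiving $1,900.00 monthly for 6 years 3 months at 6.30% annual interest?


Present value of an ordinary annuity: PV = PMT × (1 − (1 + r)^(−n)) / r
Monthly rate r = 0.063/12 = 0.00525, n = 75
PV = $1,900.00 × (1 − (1 + 0.063/12)^(−75)) / (0.063/12)
PV = $1,900.00 × 61.863281
PV = $117,540.23

PV = PMT × (1-(1+r)^(-n))/r = $117,540.23


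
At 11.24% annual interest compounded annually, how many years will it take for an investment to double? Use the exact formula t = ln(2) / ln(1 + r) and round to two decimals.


Doubling condition: (1 + r)^t = 2
Take ln of both sides: t × ln(1 + r) = ln(2)
t = ln(2) / ln(1 + r)
t = 0.693147 / 0.106520
t = 6.51

t = ln(2) / ln(1 + r) = 6.51 years


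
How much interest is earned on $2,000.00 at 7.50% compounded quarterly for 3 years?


Compound interest earned = final amount − principal.
A = P(1 + r/n)^(nt) = $2,000.00 × (1 + 0.075/4)^(4 × 3) = $2,499.43
Interest = A − P = $2,499.43 − $2,000.00 = $499.43

Interest = A - P = $499.43


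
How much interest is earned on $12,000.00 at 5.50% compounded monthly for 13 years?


Compound interest earned = final amount − principal.
A = P(1 + r/n)^(nt) = $12,000.00 × (1 + 0.055/12)^(12 × 13) = $24,490.20
Interest = A − P = $24,490.20 − $12,000.00 = $12,490.20

Interest = A - P = $12,490.20


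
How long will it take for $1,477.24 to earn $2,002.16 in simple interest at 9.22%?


Rearrange the simple interest formula for t:
I = P × r × t  ⇒  t = I / (P × r)
t = $2,002.16 / ($1,477.24 × 0.0922)
t = 14.7

t = I/(P×r) = 14.7 years


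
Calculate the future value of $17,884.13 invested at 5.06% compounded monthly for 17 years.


Compound interest formula: A = P(1 + r/n)^(nt)
A = $17,884.13 × (1 + 0.0506/12)^(12 × 17)
Growth factor: (1 + 0.0506/12)^204 = 2.359363
A = $17,884.13 × 2.359363
A = $42,195.15

A = P(1 + r/n)^(nt) = $42,195.15


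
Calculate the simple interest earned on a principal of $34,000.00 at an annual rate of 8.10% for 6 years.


Simple interest formula: I = P × r × t
I = $34,000.00 × 0.081 × 6
I = $16,524.00

I = P × r × t = $16,524.00


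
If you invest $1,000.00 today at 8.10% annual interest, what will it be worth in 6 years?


Future value formula: FV = PV × (1 + r)^t
FV = $1,000.00 × (1 + 0.081)^6
FV = $1,000.00 × 1.595711
FV = $1,595.71

FV = PV × (1 + r)^t = $1,595.71


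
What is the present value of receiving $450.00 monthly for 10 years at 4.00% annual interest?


Present value of an ordinary annuity: PV = PMT × (1 − (1 + r)^(−n)) / r
Monthly rate r = 0.04/12 ≈ 0.00333333, n = 120
PV = $450.00 × (1 − (1 + 0.04/12)^(−120)) / (0.04/12)
PV = $450.00 × 98.770175
PV = $44,446.58

PV = PMT × (1-(1+r)^(-n))/r = $44,446.58


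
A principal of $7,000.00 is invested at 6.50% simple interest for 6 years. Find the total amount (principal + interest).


Total amount formula: A = P(1 + rt) = P + P·r·t
Interest: I = P × r × t = $7,000.00 × 0.065 × 6 = $2,730.00
A = P + I = $7,000.00 + $2,730.00 = $9,730.00

A = P + I = P(1 + rt) = $9,730.00


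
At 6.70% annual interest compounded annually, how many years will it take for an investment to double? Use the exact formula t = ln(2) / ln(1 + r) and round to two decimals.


Doubling condition: (1 + r)^t = 2
Take ln of both sides: t × ln(1 + r) = ln(2)
t = ln(2) / ln(1 + r)
t = 0.693147 / 0.064851
t = 10.69

t = ln(2) / ln(1 + r) = 10.69 years


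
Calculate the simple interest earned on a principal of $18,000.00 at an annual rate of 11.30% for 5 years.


Simple interest formula: I = P × r × t
I = $18,000.00 × 0.113 × 5
I = $10,170.00

I = P × r × t = $10,170.00


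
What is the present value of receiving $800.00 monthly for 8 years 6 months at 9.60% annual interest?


Present value of an ordinary annuity: PV = PMT × (1 − (1 + r)^(−n)) / r
Monthly rate r = 0.096/12 = 0.008, n = 102
PV = $800.00 × (1 − (1 + 0.096/12)^(−102)) / (0.096/12)
PV = $800.00 × 69.545635
PV = $55,636.51

PV = PMT × (1-(1+r)^(-n))/r = $55,636.51


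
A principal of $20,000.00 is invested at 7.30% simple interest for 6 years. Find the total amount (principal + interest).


Total amount formula: A = P(1 + rt) = P + P·r·t
Interest: I = P × r × t = $20,000.00 × 0.073 × 6 = $8,760.00
A = P + I = $20,000.00 + $8,760.00 = $28,760.00

A = P + I = P(1 + rt) = $28,760.00


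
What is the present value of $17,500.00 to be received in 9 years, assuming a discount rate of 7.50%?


Present value formula: PV = FV / (1 + r)^t
PV = $17,500.00 / (1 + 0.075)^9
PV = $17,500.00 / 1.917239
PV = $9,127.71

PV = FV / (1 + r)^t = $9,127.71


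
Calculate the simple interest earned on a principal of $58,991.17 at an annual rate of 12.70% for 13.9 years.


Simple interest formula: I = P × r × t
I = $58,991.17 × 0.127 × 13.9
I = $104,137.11

I = P × r × t = $104,137.11


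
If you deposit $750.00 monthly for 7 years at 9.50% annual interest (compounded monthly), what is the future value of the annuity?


Future value of an ordinary annuity: FV = PMT × ((1 + r)^n − 1) / r
Monthly rate r = 0.095/12 ≈ 0.00791667, n = 84
FV = $750.00 × ((1 + 0.095/12)^84 − 1) / (0.095/12)
FV = $750.00 × 118.661756
FV = $88,996.32

FV = PMT × ((1+r)^n - 1)/r = $88,996.32


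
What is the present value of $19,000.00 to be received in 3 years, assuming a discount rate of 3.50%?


Present value formula: PV = FV / (1 + r)^t
PV = $19,000.00 / (1 + 0.035)^3
PV = $19,000.00 / 1.108718
PV = $17,136.91

PV = FV / (1 + r)^t = $17,136.91


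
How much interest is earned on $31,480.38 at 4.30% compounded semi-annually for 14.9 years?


Compound interest earned = final amount − principal.
A = P(1 + r/n)^(nt) = $31,480.38 × (1 + 0.043/2)^(2 × 14.9) = $59,339.44
Interest = A − P = $59,339.44 − $31,480.38 = $27,859.06

Interest = A - P = $27,859.06


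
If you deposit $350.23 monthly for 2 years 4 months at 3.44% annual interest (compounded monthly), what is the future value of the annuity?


Future value of an ordinary annuity: FV = PMT × ((1 + r)^n − 1) / r
Monthly rate r = 0.0344/12 ≈ 0.00286667, n = 28
FV = $350.23 × ((1 + 0.0344/12)^28 − 1) / (0.0344/12)
FV = $350.23 × 29.111010
FV = $10,195.55

FV = PMT × ((1+r)^n - 1)/r = $10,195.55


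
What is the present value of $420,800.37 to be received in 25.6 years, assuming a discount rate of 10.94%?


Present value formula: PV = FV / (1 + r)^t
PV = $420,800.37 / (1 + 0.1094)^25.6
PV = $420,800.37 / 14.264513
PV = $29,499.81

PV = FV / (1 + r)^t = $29,499.81


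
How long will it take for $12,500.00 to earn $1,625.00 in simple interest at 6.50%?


Rearrange the simple interest formula for t:
I = P × r × t  ⇒  t = I / (P × r)
t = $1,625.00 / ($12,500.00 × 0.065)
t = 2

t = I/(P×r) = 2 years


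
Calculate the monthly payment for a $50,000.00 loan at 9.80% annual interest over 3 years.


Loan payment formula: PMT = PV × r / (1 − (1 + r)^(−n))
Monthly rate r = 0.098/12 ≈ 0.00816667, n = 36 months
Denominator: 1 − (1 + 0.098/12)^(−36) = 0.253833
PMT = $50,000.00 × (0.098/12) / 0.253833
PMT = $1,608.67 per month

PMT = PV × r / (1-(1+r)^(-n)) = $1,608.67/month


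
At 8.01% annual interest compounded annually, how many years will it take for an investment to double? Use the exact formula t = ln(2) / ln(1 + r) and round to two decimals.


Doubling condition: (1 + r)^t = 2
Take ln of both sides: t × ln(1 + r) = ln(2)
t = ln(2) / ln(1 + r)
t = 0.693147 / 0.077054
t = 9.00

t = ln(2) / ln(1 + r) = 9.00 years


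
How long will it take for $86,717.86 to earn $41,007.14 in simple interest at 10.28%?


Rearrange the simple interest formula for t:
I = P × r × t  ⇒  t = I / (P × r)
t = $41,007.14 / ($86,717.86 × 0.1028)
t = 4.6

t = I/(P×r) = 4.6 years


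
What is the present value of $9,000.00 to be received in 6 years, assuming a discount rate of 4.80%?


Present value formula: PV = FV / (1 + r)^t
PV = $9,000.00 / (1 + 0.048)^6
PV = $9,000.00 / 1.324853
PV = $6,793.21

PV = FV / (1 + r)^t = $6,793.21


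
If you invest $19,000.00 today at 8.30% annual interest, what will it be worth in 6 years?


Future value formula: FV = PV × (1 + r)^t
FV = $19,000.00 × (1 + 0.083)^6
FV = $19,000.00 × 1.613506576
FV = $30,656.62

FV = PV × (1 + r)^t = $30,656.62


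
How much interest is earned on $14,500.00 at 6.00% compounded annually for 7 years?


Compound interest earned = final amount − principal.
A = P(1 + r/n)^(nt) = $14,500.00 × (1 + 0.06/1)^(1 × 7) = $21,802.64
Interest = A − P = $21,802.64 − $14,500.00 = $7,302.64

Interest = A - P = $7,302.64


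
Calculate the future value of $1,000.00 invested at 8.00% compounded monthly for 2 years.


Compound interest formula: A = P(1 + r/n)^(nt)
A = $1,000.00 × (1 + 0.08/12)^(12 × 2)
Growth factor: (1 + 0.08/12)^24 = 1.172888
A = $1,000.00 × 1.172888
A = $1,172.89

A = P(1 + r/n)^(nt) = $1,172.89


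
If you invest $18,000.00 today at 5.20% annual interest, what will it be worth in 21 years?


Future value formula: FV = PV × (1 + r)^t
FV = $18,000.00 × (1 + 0.052)^21
FV = $18,000.00 × 2.8995496
FV = $52,191.89

FV = PV × (1 + r)^t = $52,191.89


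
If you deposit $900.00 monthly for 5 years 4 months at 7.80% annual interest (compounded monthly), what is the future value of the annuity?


Future value of an ordinary annuity: FV = PMT × ((1 + r)^n − 1) / r
Monthly rate r = 0.078/12 = 0.0065, n = 64
FV = $900.00 × ((1 + 0.078/12)^64 − 1) / (0.078/12)
FV = $900.00 × 79.053323
FV = $71,147.99

FV = PMT × ((1+r)^n - 1)/r = $71,147.99


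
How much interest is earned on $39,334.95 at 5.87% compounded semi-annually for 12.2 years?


Compound interest earned = final amount − principal.
A = P(1 + r/n)^(nt) = $39,334.95 × (1 + 0.0587/2)^(2 × 12.2) = $79,674.16
Interest = A − P = $79,674.16 − $39,334.95 = $40,339.21

Interest = A - P = $40,339.21


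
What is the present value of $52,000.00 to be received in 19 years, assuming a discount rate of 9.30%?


Present value formula: PV = FV / (1 + r)^t
PV = $52,000.00 / (1 + 0.093)^19
PV = $52,000.00 / 5.417302
PV = $9,598.87

PV = FV / (1 + r)^t = $9,598.87


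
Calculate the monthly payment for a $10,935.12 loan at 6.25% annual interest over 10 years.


Loan payment formula: PMT = PV × r / (1 − (1 + r)^(−n))
Monthly rate r = 0.0625/12 ≈ 0.00520833, n = 120 months
Denominator: 1 − (1 + 0.0625/12)^(−120) = 0.463870
PMT = $10,935.12 × (0.0625/12) / 0.463870
PMT = $122.78 per month

PMT = PV × r / (1-(1+r)^(-n)) = $122.78/month


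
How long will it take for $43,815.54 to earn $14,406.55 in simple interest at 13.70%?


Rearrange the simple interest formula for t:
I = P × r × t  ⇒  t = I / (P × r)
t = $14,406.55 / ($43,815.54 × 0.137)
t = 2.4

t = I/(P×r) = 2.4 years


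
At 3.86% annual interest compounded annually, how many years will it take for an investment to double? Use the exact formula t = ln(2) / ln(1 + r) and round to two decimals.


Doubling condition: (1 + r)^t = 2
Take ln of both sides: t × ln(1 + r) = ln(2)
t = ln(2) / ln(1 + r)
t = 0.693147 / 0.037874
t = 18.30

t = ln(2) / ln(1 + r) = 18.30 years


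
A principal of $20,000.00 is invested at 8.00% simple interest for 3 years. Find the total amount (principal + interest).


Total amount formula: A = P(1 + rt) = P + P·r·t
Interest: I = P × r × t = $20,000.00 × 0.08 × 3 = $4,800.00
A = P + I = $20,000.00 + $4,800.00 = $24,800.00

A = P + I = P(1 + rt) = $24,800.00


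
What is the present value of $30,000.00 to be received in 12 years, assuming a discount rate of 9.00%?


Present value formula: PV = FV / (1 + r)^t
PV = $30,000.00 / (1 + 0.09)^12
PV = $30,000.00 / 2.812665
PV = $10,666.04

PV = FV / (1 + r)^t = $10,666.04


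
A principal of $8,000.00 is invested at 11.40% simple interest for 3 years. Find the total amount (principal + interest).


Total amount formula: A = P(1 + rt) = P + P·r·t
Interest: I = P × r × t = $8,000.00 × 0.114 × 3 = $2,736.00
A = P + I = $8,000.00 + $2,736.00 = $10,736.00

A = P + I = P(1 + rt) = $10,736.00


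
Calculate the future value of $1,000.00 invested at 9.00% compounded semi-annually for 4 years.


Compound interest formula: A = P(1 + r/n)^(nt)
A = $1,000.00 × (1 + 0.09/2)^(2 × 4)
Growth factor: (1 + 0.09/2)^8 = 1.422101
A = $1,000.00 × 1.422101
A = $1,422.10

A = P(1 + r/n)^(nt) = $1,422.10


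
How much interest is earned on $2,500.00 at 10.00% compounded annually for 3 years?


Compound interest earned = final amount − principal.
A = P(1 + r/n)^(nt) = $2,500.00 × (1 + 0.1/1)^(1 × 3) = $3,327.50
Interest = A − P = $3,327.50 − $2,500.00 = $827.50

Interest = A - P = $827.50


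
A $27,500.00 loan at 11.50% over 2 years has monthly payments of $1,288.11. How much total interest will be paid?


Total paid over the life of the loan = PMT × n.
Total paid = $1,288.11 × 24 = $30,914.64
Total interest = total paid − principal = $30,914.64 − $27,500.00 = $3,414.64

Total interest = (PMT × n) - PV = $3,414.64


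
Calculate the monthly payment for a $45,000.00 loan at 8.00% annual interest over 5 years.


Loan payment formula: PMT = PV × r / (1 − (1 + r)^(−n))
Monthly rate r = 0.08/12 ≈ 0.00666667, n = 60 months
Denominator: 1 − (1 + 0.08/12)^(−60) = 0.328790
PMT = $45,000.00 × (0.08/12) / 0.328790
PMT = $912.44 per month

PMT = PV × r / (1-(1+r)^(-n)) = $912.44/month


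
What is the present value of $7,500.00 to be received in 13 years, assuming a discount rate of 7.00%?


Present value formula: PV = FV / (1 + r)^t
PV = $7,500.00 / (1 + 0.07)^13
PV = $7,500.00 / 2.409845
PV = $3,112.23

PV = FV / (1 + r)^t = $3,112.23


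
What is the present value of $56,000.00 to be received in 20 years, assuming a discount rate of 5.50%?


Present value formula: PV = FV / (1 + r)^t
PV = $56,000.00 / (1 + 0.055)^20
PV = $56,000.00 / 2.9177575
PV = $19,192.82

PV = FV / (1 + r)^t = $19,192.82


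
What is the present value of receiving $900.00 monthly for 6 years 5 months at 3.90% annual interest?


Present value of an ordinary annuity: PV = PMT × (1 − (1 + r)^(−n)) / r
Monthly rate r = 0.039/12 = 0.00325, n = 77
PV = $900.00 × (1 − (1 + 0.039/12)^(−77)) / (0.039/12)
PV = $900.00 × 68.023966
PV = $61,221.57

PV = PMT × (1-(1+r)^(-n))/r = $61,221.57


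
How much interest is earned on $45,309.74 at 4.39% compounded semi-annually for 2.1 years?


Compound interest earned = final amount − principal.
A = P(1 + r/n)^(nt) = $45,309.74 × (1 + 0.0439/2)^(2 × 2.1) = $49,635.92
Interest = A − P = $49,635.92 − $45,309.74 = $4,326.18

Interest = A - P = $4,326.18


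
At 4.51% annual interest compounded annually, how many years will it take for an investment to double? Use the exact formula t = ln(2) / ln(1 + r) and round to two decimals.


Doubling condition: (1 + r)^t = 2
Take ln of both sides: t × ln(1 + r) = ln(2)
t = ln(2) / ln(1 + r)
t = 0.693147 / 0.044113
t = 15.71

t = ln(2) / ln(1 + r) = 15.71 years


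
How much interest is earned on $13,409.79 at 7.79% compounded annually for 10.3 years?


Compound interest earned = final amount − principal.
A = P(1 + r/n)^(nt) = $13,409.79 × (1 + 0.0779/1)^(1 × 10.3) = $29,038.91
Interest = A − P = $29,038.91 − $13,409.79 = $15,629.12

Interest = A - P = $15,629.12


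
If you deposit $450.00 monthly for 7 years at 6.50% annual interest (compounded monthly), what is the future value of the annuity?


Future value of an ordinary annuity: FV = PMT × ((1 + r)^n − 1) / r
Monthly rate r = 0.065/12 ≈ 0.00541667, n = 84
FV = $450.00 × ((1 + 0.065/12)^84 − 1) / (0.065/12)
FV = $450.00 × 106.013400
FV = $47,706.03

FV = PMT × ((1+r)^n - 1)/r = $47,706.03


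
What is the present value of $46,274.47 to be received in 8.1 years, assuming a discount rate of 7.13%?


Present value formula: PV = FV / (1 + r)^t
PV = $46,274.47 / (1 + 0.0713)^8.1
PV = $46,274.47 / 1.746948
PV = $26,488.75

PV = FV / (1 + r)^t = $26,488.75
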